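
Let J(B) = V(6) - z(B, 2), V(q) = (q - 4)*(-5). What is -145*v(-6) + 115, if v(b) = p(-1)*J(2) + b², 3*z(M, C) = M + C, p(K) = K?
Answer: -20245/3 ≈ -6748.3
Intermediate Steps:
V(q) = 20 - 5*q (V(q) = (-4 + q)*(-5) = 20 - 5*q)
z(M, C) = C/3 + M/3 (z(M, C) = (M + C)/3 = (C + M)/3 = C/3 + M/3)
J(B) = -32/3 - B/3 (J(B) = (20 - 5*6) - ((⅓)*2 + B/3) = (20 - 30) - (⅔ + B/3) = -10 + (-⅔ - B/3) = -32/3 - B/3)
v(b) = 34/3 + b² (v(b) = -(-32/3 - ⅓*2) + b² = -(-32/3 - ⅔) + b² = -1*(-34/3) + b² = 34/3 + b²)
-145*v(-6) + 115 = -145*(34/3 + (-6)²) + 115 = -145*(34/3 + 36) + 115 = -145*142/3 + 115 = -20590/3 + 115 = -20245/3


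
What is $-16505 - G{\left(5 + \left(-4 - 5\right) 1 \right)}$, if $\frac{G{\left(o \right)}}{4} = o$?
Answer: $-16489$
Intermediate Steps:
$G{\left(o \right)} = 4 o$
$-16505 - G{\left(5 + \left(-4 - 5\right) 1 \right)} = -16505 - 4 \left(5 + \left(-4 - 5\right) 1\right) = -16505 - 4 \left(5 - 9\right) = -16505 - 4 \left(-4\right) = -16505 - -16 = -16505 + 16 = -16489$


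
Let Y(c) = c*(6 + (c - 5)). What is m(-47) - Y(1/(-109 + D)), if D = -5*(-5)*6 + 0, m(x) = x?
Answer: -79049/1681 ≈ -47.025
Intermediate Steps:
D = 150 (D = 25*6 + 0 = 150 + 0 = 150)
Y(c) = c*(1 + c) (Y(c) = c*(6 + (-5 + c)) = c*(1 + c))
m(-47) - Y(1/(-109 + D)) = -47 - (1 + 1/(-109 + 150))/(-109 + 150) = -47 - (1 + 1/41)/41 = -47 - 42/(41*41) = -47 - 1*42/1681 = -47 - 42/1681 = -79049/1681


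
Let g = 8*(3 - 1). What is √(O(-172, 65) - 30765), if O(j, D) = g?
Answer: I*√30749 ≈ 175.35*I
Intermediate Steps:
g = 16 (g = 8*2 = 16)
O(j, D) = 16
√(O(-172, 65) - 30765) = √(16 - 30765) = √(-30749) = I*√30749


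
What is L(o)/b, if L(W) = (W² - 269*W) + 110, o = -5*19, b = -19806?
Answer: -17345/9903 ≈ -1.7515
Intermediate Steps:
o = -95
L(W) = 110 + W² - 269*W
L(o)/b = (110 + (-95)² - 269*(-95))/(-19806) = (110 + 9025 + 25555)*(-1/19806) = 34690*(-1/19806) = -17345/9903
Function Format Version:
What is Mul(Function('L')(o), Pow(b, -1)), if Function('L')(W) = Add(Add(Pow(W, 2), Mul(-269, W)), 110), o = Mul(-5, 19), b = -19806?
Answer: Rational(-17345, 9903) ≈ -1.7515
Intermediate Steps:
o = -95
Function('L')(W) = Add(110, Pow(W, 2), Mul(-269, W))
Mul(Function('L')(o), Pow(b, -1)) = Mul(Add(110, Pow(-95, 2), Mul(-269, -95)), Pow(-19806, -1)) = Mul(Add(110, 9025, 25555), Rational(-1, 19806)) = Mul(34690, Rational(-1, 19806)) = Rational(-17345, 9903)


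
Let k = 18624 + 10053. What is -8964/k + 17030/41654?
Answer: 19163809/199085293 ≈ 0.096259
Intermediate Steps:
k = 28677
-8964/k + 17030/41654 = -8964/28677 + 17030/41654 = -8964*1/28677 + 17030*(1/41654) = -2988/9559 + 8515/20827 = 19163809/199085293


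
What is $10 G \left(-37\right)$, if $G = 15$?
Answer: $-5550$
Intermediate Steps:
$10 G \left(-37\right) = 10 \cdot 15 \left(-37\right) = 150 \left(-37\right) = -5550$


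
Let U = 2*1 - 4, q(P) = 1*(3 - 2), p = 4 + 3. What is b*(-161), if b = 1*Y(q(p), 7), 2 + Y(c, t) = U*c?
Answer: 644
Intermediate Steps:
p = 7
q(P) = 1 (q(P) = 1*1 = 1)
U = -2 (U = 2 - 4 = -2)
Y(c, t) = -2 - 2*c
b = -4 (b = 1*(-2 - 2*1) = 1*(-2 - 2) = 1*(-4) = -4)
b*(-161) = -4*(-161) = 644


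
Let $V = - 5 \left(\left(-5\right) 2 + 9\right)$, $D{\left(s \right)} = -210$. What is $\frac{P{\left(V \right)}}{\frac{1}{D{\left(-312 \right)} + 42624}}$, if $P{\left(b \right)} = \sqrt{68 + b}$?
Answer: $42414 \sqrt{73} \approx 3.6239 \cdot 10^{5}$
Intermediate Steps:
$V = 5$ ($V = - 5 \left(-10 + 9\right) = \left(-5\right) \left(-1\right) = 5$)
$\frac{P{\left(V \right)}}{\frac{1}{D{\left(-312 \right)} + 42624}} = \frac{\sqrt{68 + 5}}{\frac{1}{-210 + 42624}} = \frac{\sqrt{73}}{\frac{1}{42414}} = \sqrt{73} \frac{1}{\frac{1}{42414}} = \sqrt{73} \cdot 42414 = 42414 \sqrt{73}$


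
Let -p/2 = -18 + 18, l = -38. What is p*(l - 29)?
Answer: 0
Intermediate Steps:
p = 0 (p = -2*(-18 + 18) = -2*0 = 0)
p*(l - 29) = 0*(-38 - 29) = 0*(-67) = 0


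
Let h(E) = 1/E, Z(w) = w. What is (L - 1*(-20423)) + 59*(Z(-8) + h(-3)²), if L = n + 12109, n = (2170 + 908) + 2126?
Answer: 335435/9 ≈ 37271.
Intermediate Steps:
n = 5204 (n = 3078 + 2126 = 5204)
L = 17313 (L = 5204 + 12109 = 17313)
(L - 1*(-20423)) + 59*(Z(-8) + h(-3)²) = (17313 - 1*(-20423)) + 59*(-8 + (1/(-3))²) = (17313 + 20423) + 59*(-8 + (-⅓)²) = 37736 + 59*(-8 + ⅑) = 37736 + 59*(-71/9) = 37736 - 4189/9 = 335435/9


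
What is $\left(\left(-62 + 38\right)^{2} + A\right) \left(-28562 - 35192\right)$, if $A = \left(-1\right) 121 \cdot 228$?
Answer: $1722123048$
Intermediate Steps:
$A = -27588$ ($A = \left(-121\right) 228 = -27588$)
$\left(\left(-62 + 38\right)^{2} + A\right) \left(-28562 - 35192\right) = \left(\left(-62 + 38\right)^{2} - 27588\right) \left(-28562 - 35192\right) = \left(\left(-24\right)^{2} - 27588\right) \left(-63754\right) = \left(576 - 27588\right) \left(-63754\right) = \left(-27012\right) \left(-63754\right) = 1722123048$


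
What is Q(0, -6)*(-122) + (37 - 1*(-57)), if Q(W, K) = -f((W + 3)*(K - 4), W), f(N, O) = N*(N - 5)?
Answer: 128194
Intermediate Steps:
f(N, O) = N*(-5 + N)
Q(W, K) = -(-5 + (-4 + K)*(3 + W))*(-4 + K)*(3 + W) (Q(W, K) = -(W + 3)*(K - 4)*(-5 + (W + 3)*(K - 4)) = -(3 + W)*(-4 + K)*(-5 + (3 + W)*(-4 + K)) = -(-4 + K)*(3 + W)*(-5 + (-4 + K)*(3 + W)) = -(-5 + (-4 + K)*(3 + W))*(-4 + K)*(3 + W))
Q(0, -6)*(-122) + (37 - 1*(-57)) = -(-17 - 4*0 + 3*(-6) - 6*0)*(-12 - 4*0 + 3*(-6) - 6*0)*(-122) + (37 - 1*(-57)) = -(-17 + 0 - 18 + 0)*(-12 + 0 - 18 + 0)*(-122) + (37 + 57) = -1*(-35)*(-30)*(-122) + 94 = -1050*(-122) + 94 = 128100 + 94 = 128194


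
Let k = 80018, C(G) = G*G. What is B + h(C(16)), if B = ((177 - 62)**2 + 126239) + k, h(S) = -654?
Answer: 218828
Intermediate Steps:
C(G) = G**2
B = 219482 (B = ((177 - 62)**2 + 126239) + 80018 = (115**2 + 126239) + 80018 = (13225 + 126239) + 80018 = 139464 + 80018 = 219482)
B + h(C(16)) = 219482 - 654 = 218828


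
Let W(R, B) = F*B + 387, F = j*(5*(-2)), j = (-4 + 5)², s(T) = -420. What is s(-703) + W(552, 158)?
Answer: -1613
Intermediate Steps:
j = 1 (j = 1² = 1)
F = -10 (F = 1*(5*(-2)) = 1*(-10) = -10)
W(R, B) = 387 - 10*B (W(R, B) = -10*B + 387 = 387 - 10*B)
s(-703) + W(552, 158) = -420 + (387 - 10*158) = -420 + (387 - 1580) = -420 - 1193 = -1613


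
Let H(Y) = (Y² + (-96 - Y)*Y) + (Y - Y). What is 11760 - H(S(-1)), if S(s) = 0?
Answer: 11760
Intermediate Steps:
H(Y) = Y² + Y*(-96 - Y) (H(Y) = (Y² + Y*(-96 - Y)) + 0 = Y² + Y*(-96 - Y))
11760 - H(S(-1)) = 11760 - (-96)*0 = 11760 - 1*0 = 11760 + 0 = 11760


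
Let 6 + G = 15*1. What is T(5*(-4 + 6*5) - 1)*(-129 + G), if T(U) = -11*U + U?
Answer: 154800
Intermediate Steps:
T(U) = -10*U
G = 9 (G = -6 + 15*1 = -6 + 15 = 9)
T(5*(-4 + 6*5) - 1)*(-129 + G) = (-10*(5*(-4 + 6*5) - 1))*(-129 + 9) = -10*(5*(-4 + 30) - 1)*(-120) = -10*(5*26 - 1)*(-120) = -10*(130 - 1)*(-120) = -10*129*(-120) = -1290*(-120) = 154800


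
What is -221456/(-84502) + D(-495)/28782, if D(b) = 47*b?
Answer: 244889309/135118698 ≈ 1.8124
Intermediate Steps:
-221456/(-84502) + D(-495)/28782 = -221456/(-84502) + (47*(-495))/28782 = -221456*(-1/84502) - 23265*1/28782 = 110728/42251 - 2585/3198 = 244889309/135118698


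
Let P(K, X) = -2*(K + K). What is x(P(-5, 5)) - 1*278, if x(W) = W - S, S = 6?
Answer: -264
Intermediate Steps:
P(K, X) = -4*K
x(W) = -6 + W (x(W) = W - 1*6 = W - 6 = -6 + W)
x(P(-5, 5)) - 1*278 = (-6 - 4*(-5)) - 1*278 = (-6 + 20) - 278 = 14 - 278 = -264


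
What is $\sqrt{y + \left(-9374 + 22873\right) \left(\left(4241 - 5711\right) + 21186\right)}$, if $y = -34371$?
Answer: $\sqrt{266111913} \approx 16313.0$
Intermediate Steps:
$\sqrt{y + \left(-9374 + 22873\right) \left(\left(4241 - 5711\right) + 21186\right)} = \sqrt{-34371 + \left(-9374 + 22873\right) \left(\left(4241 - 5711\right) + 21186\right)} = \sqrt{-34371 + 13499 \left(-1470 + 21186\right)} = \sqrt{-34371 + 13499 \cdot 19716} = \sqrt{-34371 + 266146284} = \sqrt{266111913}$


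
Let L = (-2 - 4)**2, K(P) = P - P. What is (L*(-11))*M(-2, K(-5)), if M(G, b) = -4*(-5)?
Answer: -7920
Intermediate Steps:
K(P) = 0
M(G, b) = 20
L = 36 (L = (-6)**2 = 36)
(L*(-11))*M(-2, K(-5)) = (36*(-11))*20 = -396*20 = -7920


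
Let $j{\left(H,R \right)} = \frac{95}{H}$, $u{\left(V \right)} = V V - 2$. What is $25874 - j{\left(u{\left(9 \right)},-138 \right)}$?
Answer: $\frac{2043951}{79} \approx 25873.0$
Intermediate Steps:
$u{\left(V \right)} = -2 + V^{2}$ ($u{\left(V \right)} = V^{2} - 2 = -2 + V^{2}$)
$25874 - j{\left(u{\left(9 \right)},-138 \right)} = 25874 - \frac{95}{-2 + 9^{2}} = 25874 - \frac{95}{-2 + 81} = 25874 - \frac{95}{79} = \frac{2043951}{79}$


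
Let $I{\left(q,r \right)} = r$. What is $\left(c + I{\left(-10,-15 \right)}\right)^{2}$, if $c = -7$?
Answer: $484$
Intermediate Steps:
$\left(c + I{\left(-10,-15 \right)}\right)^{2} = \left(-7 - 15\right)^{2} = \left(-22\right)^{2} = 484$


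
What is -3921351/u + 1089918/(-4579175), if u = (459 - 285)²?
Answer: -206776446239/1593552900 ≈ -129.76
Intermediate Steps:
u = 30276 (u = 174² = 30276)
-3921351/u + 1089918/(-4579175) = -3921351/30276 + 1089918/(-4579175) = -3921351*1/30276 + 1089918*(-1/4579175) = -45073/348 - 1089918/4579175 = -206776446239/1593552900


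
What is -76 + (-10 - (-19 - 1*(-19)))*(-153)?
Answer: 1454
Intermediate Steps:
-76 + (-10 - (-19 - 1*(-19)))*(-153) = -76 + (-10 - (-19 + 19))*(-153) = -76 + (-10 - 1*0)*(-153) = -76 + (-10 + 0)*(-153) = -76 - 10*(-153) = -76 + 1530 = 1454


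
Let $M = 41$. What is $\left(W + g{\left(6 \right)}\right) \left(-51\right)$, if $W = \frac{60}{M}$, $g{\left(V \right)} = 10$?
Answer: $- \frac{23970}{41} \approx -584.63$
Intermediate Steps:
$W = \frac{60}{41} \approx 1.4634$
$\left(W + g{\left(6 \right)}\right) \left(-51\right) = \left(\frac{60}{41} + 10\right) \left(-51\right) = \frac{470}{41} \left(-51\right) = - \frac{23970}{41}$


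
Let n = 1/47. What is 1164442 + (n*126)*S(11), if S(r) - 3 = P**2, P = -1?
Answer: 54729278/47 ≈ 1.1645e+6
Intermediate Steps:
S(r) = 4 (S(r) = 3 + (-1)**2 = 3 + 1 = 4)
n = 1/47 ≈ 0.021277
1164442 + (n*126)*S(11) = 1164442 + ((1/47)*126)*4 = 1164442 + (126/47)*4 = 1164442 + 504/47 = 54729278/47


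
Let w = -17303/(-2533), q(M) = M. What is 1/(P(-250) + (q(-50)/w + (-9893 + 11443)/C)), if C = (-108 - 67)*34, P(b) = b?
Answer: -2059057/530371993 ≈ -0.0038823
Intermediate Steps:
w = 17303/2533 (w = -17303*(-1/2533) = 17303/2533 ≈ 6.8310)
C = -5950 (C = -175*34 = -5950)
1/(P(-250) + (q(-50)/w + (-9893 + 11443)/C)) = 1/(-250 + (-50/17303/2533 + (-9893 + 11443)/(-5950))) = 1/(-250 + (-50*2533/17303 + 1550*(-1/5950))) = 1/(-250 + (-126650/17303 - 31/119)) = 1/(-250 - 15607743/2059057) = 1/(-530371993/2059057) = -2059057/530371993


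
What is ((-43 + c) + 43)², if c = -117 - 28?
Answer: 21025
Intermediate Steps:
c = -145
((-43 + c) + 43)² = ((-43 - 145) + 43)² = (-188 + 43)² = (-145)² = 21025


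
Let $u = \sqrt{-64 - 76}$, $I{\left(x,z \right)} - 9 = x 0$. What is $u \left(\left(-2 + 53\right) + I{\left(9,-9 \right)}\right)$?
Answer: $120 i \sqrt{35} \approx 709.93 i$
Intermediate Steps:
$I{\left(x,z \right)} = 9$ ($I{\left(x,z \right)} = 9 + x 0 = 9 + 0 = 9$)
$u = 2 i \sqrt{35}$ ($u = \sqrt{-140} = 2 i \sqrt{35} \approx 11.832 i$)
$u \left(\left(-2 + 53\right) + I{\left(9,-9 \right)}\right) = 2 i \sqrt{35} \left(\left(-2 + 53\right) + 9\right) = 2 i \sqrt{35} \left(51 + 9\right) = 2 i \sqrt{35} \cdot 60 = 120 i \sqrt{35}$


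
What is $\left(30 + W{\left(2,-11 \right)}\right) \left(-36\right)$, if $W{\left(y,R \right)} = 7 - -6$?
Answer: $-1548$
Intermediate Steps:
$W{\left(y,R \right)} = 13$ ($W{\left(y,R \right)} = 7 + 6 = 13$)
$\left(30 + W{\left(2,-11 \right)}\right) \left(-36\right) = \left(30 + 13\right) \left(-36\right) = 43 \left(-36\right) = -1548$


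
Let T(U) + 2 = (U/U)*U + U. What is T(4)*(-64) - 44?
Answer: -428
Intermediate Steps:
T(U) = -2 + 2*U (T(U) = -2 + ((U/U)*U + U) = -2 + (1*U + U) = -2 + (U + U) = -2 + 2*U)
T(4)*(-64) - 44 = (-2 + 2*4)*(-64) - 44 = (-2 + 8)*(-64) - 44 = 6*(-64) - 44 = -384 - 44 = -428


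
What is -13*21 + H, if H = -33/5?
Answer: -1398/5 ≈ -279.60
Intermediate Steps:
H = -33/5 (H = -33*⅕ = -33/5 ≈ -6.6000)
-13*21 + H = -13*21 - 33/5 = -273 - 33/5 = -1398/5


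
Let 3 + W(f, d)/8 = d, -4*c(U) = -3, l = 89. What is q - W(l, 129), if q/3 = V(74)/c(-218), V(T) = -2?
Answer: -1016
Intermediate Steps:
c(U) = ¾ (c(U) = -¼*(-3) = ¾)
W(f, d) = -24 + 8*d
q = -8 (q = 3*(-2/¾) = 3*(-2*4/3) = 3*(-8/3) = -8)
q - W(l, 129) = -8 - (-24 + 8*129) = -8 - (-24 + 1032) = -8 - 1*1008 = -8 - 1008 = -1016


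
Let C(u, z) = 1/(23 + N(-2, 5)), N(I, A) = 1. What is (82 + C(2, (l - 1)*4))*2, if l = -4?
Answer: 1969/12 ≈ 164.08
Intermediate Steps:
C(u, z) = 1/24 (C(u, z) = 1/(23 + 1) = 1/24)
(82 + C(2, (l - 1)*4))*2 = (82 + 1/24)*2 = (1969/24)*2 = 1969/12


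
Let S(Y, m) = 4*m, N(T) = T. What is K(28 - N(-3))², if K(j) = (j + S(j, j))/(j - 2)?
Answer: 24025/841 ≈ 28.567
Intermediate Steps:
K(j) = 5*j/(-2 + j) (K(j) = (j + 4*j)/(j - 2) = (5*j)/(-2 + j) = 5*j/(-2 + j))
K(28 - N(-3))² = (5*(28 - 1*(-3))/(-2 + (28 - 1*(-3))))² = (5*(28 + 3)/(-2 + (28 + 3)))² = (5*31/(-2 + 31))² = (5*31/29)² = (5*31*(1/29))² = (155/29)² = 24025/841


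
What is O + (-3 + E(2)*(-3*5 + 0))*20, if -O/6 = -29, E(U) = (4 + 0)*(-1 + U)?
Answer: -1086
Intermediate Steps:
E(U) = -4 + 4*U (E(U) = 4*(-1 + U) = -4 + 4*U)
O = 174 (O = -6*(-29) = 174)
O + (-3 + E(2)*(-3*5 + 0))*20 = 174 + (-3 + (-4 + 4*2)*(-3*5 + 0))*20 = 174 + (-3 + (-4 + 8)*(-15 + 0))*20 = 174 + (-3 + 4*(-15))*20 = 174 + (-3 - 60)*20 = 174 - 63*20 = 174 - 1260 = -1086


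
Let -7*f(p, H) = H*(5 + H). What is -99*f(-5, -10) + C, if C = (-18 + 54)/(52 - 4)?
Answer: 19821/28 ≈ 707.89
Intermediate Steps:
f(p, H) = -H*(5 + H)/7
C = 3/4 (C = 36/48 = 36*(1/48) = 3/4 ≈ 0.75000)
-99*f(-5, -10) + C = -(-99)*(-10)*(5 - 10)/7 + 3/4 = -(-99)*(-10)*(-5)/7 + 3/4 = -99*(-50/7) + 3/4 = 4950/7 + 3/4 = 19821/28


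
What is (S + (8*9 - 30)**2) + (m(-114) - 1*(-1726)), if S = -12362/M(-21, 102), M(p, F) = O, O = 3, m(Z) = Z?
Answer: -2234/3 ≈ -744.67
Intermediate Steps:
M(p, F) = 3
S = -12362/3 ≈ -4120.7
(S + (8*9 - 30)**2) + (m(-114) - 1*(-1726)) = (-12362/3 + (8*9 - 30)**2) + (-114 - 1*(-1726)) = (-12362/3 + (72 - 30)**2) + (-114 + 1726) = (-12362/3 + 42**2) + 1612 = (-12362/3 + 1764) + 1612 = -7070/3 + 1612 = -2234/3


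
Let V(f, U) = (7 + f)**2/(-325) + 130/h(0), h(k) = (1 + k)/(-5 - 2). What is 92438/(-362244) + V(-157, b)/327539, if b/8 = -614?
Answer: -199106508593/771218743854 ≈ -0.25817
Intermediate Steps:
h(k) = -1/7 - k/7 (h(k) = (1 + k)/(-7) = (1 + k)*(-1/7) = -1/7 - k/7)
b = -4912 (b = 8*(-614) = -4912)
V(f, U) = -910 - (7 + f)**2/325 (V(f, U) = (7 + f)**2/(-325) + 130/(-1/7 - 1/7*0) = (7 + f)**2*(-1/325) + 130/(-1/7 + 0) = -(7 + f)**2/325 + 130/(-1/7) = -(7 + f)**2/325 + 130*(-7) = -(7 + f)**2/325 - 910 = -910 - (7 + f)**2/325)
92438/(-362244) + V(-157, b)/327539 = 92438/(-362244) + (-910 - (7 - 157)**2/325)/327539 = 92438*(-1/362244) + (-910 - 1/325*(-150)**2)*(1/327539) = -46219/181122 + (-910 - 1/325*22500)*(1/327539) = -46219/181122 + (-910 - 900/13)*(1/327539) = -46219/181122 - 12730/13*1/327539 = -46219/181122 - 12730/4258007 = -199106508593/771218743854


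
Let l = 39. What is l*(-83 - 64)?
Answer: -5733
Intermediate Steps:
l*(-83 - 64) = 39*(-83 - 64) = 39*(-147) = -5733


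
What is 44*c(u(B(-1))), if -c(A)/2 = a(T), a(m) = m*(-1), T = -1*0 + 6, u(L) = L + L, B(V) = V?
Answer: 528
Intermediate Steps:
u(L) = 2*L
T = 6 (T = 0 + 6 = 6)
a(m) = -m
c(A) = 12 (c(A) = -(-2)*6 = -2*(-6) = 12)
44*c(u(B(-1))) = 44*12 = 528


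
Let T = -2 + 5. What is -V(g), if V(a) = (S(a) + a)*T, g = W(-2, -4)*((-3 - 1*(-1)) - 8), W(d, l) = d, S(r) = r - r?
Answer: -60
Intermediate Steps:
S(r) = 0
T = 3
g = 20 (g = -2*((-3 - 1*(-1)) - 8) = -2*((-3 + 1) - 8) = -2*(-2 - 8) = -2*(-10) = 20)
V(a) = 3*a (V(a) = (0 + a)*3 = a*3 = 3*a)
-V(g) = -3*20 = -1*60 = -60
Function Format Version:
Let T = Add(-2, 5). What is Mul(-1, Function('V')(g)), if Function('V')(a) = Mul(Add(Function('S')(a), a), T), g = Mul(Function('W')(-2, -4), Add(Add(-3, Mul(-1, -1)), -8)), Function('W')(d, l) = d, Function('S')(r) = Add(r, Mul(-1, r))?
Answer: -60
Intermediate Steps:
Function('S')(r) = 0
T = 3
g = 20 (g = Mul(-2, Add(Add(-3, Mul(-1, -1)), -8)) = Mul(-2, Add(Add(-3, 1), -8)) = Mul(-2, Add(-2, -8)) = Mul(-2, -10) = 20)
Function('V')(a) = Mul(3, a) (Function('V')(a) = Mul(Add(0, a), 3) = Mul(a, 3) = Mul(3, a))
Mul(-1, Function('V')(g)) = Mul(-1, Mul(3, 20)) = Mul(-1, 60) = -60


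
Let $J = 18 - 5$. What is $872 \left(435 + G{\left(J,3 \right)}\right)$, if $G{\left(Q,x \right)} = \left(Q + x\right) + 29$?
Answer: $418560$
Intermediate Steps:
$J = 13$
$G{\left(Q,x \right)} = 29 + Q + x$
$872 \left(435 + G{\left(J,3 \right)}\right) = 872 \left(435 + \left(29 + 13 + 3\right)\right) = 872 \left(435 + 45\right) = 872 \cdot 480 = 418560$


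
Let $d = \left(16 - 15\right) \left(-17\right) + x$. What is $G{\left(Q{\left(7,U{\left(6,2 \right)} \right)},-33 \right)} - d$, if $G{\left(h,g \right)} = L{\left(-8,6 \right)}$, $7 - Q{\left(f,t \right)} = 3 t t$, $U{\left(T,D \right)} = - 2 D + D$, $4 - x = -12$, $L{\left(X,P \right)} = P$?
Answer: $7$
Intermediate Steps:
$x = 16$ ($x = 4 - -12 = 4 + 12 = 16$)
$U{\left(T,D \right)} = - D$
$Q{\left(f,t \right)} = 7 - 3 t^{2}$ ($Q{\left(f,t \right)} = 7 - 3 t t = 7 - 3 t^{2}$)
$G{\left(h,g \right)} = 6$
$d = -1$ ($d = \left(16 - 15\right) \left(-17\right) + 16 = 1 \left(-17\right) + 16 = -17 + 16 = -1$)
$G{\left(Q{\left(7,U{\left(6,2 \right)} \right)},-33 \right)} - d = 6 - -1 = 6 + 1 = 7$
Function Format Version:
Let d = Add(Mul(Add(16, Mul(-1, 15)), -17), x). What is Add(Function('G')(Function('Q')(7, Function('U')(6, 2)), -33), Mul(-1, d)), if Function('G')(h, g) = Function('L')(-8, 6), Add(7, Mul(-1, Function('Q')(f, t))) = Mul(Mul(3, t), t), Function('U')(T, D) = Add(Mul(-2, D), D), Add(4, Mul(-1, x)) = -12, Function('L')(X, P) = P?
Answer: 7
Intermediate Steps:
x = 16 (x = Add(4, Mul(-1, -12)) = Add(4, 12) = 16)
Function('U')(T, D) = Mul(-1, D)
Function('Q')(f, t) = Add(7, Mul(-3, Pow(t, 2))) (Function('Q')(f, t) = Add(7, Mul(-1, Mul(Mul(3, t), t))) = Add(7, Mul(-1, Mul(3, Pow(t, 2)))) = Add(7, Mul(-3, Pow(t, 2))))
Function('G')(h, g) = 6
d = -1 (d = Add(Mul(Add(16, Mul(-1, 15)), -17), 16) = Add(Mul(Add(16, -15), -17), 16) = Add(Mul(1, -17), 16) = Add(-17, 16) = -1)
Add(Function('G')(Function('Q')(7, Function('U')(6, 2)), -33), Mul(-1, d)) = Add(6, Mul(-1, -1)) = Add(6, 1) = 7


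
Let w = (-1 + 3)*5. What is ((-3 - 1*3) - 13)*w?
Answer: -190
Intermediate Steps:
w = 10 (w = 2*5 = 10)
((-3 - 1*3) - 13)*w = ((-3 - 1*3) - 13)*10 = ((-3 - 3) - 13)*10 = (-6 - 13)*10 = -19*10 = -190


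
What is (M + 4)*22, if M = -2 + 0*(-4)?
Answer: 44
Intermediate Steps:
M = -2 (M = -2 + 0 = -2)
(M + 4)*22 = (-2 + 4)*22 = 2*22 = 44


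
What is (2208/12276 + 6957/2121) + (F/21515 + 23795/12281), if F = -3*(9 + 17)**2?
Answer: 77958818841404/14700319604355 ≈ 5.3032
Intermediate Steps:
F = -2028 (F = -3*26**2 = -3*676 = -2028)
(2208/12276 + 6957/2121) + (F/21515 + 23795/12281) = (2208/12276 + 6957/2121) + (-2028/21515 + 23795/12281) = (2208*(1/12276) + 6957*(1/2121)) + (-2028*1/21515 + 23795*(1/12281)) = (184/1023 + 2319/707) + (-156/1655 + 23795/12281) = 2502425/723261 + 37464889/20325055 = 77958818841404/14700319604355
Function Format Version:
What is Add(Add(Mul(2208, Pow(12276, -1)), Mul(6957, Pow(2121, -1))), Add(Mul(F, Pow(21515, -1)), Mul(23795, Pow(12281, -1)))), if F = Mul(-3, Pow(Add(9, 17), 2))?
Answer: Rational(77958818841404, 14700319604355) ≈ 5.3032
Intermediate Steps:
F = -2028 (F = Mul(-3, Pow(26, 2)) = Mul(-3, 676) = -2028)
Add(Add(Mul(2208, Pow(12276, -1)), Mul(6957, Pow(2121, -1))), Add(Mul(F, Pow(21515, -1)), Mul(23795, Pow(12281, -1)))) = Add(Add(Mul(2208, Pow(12276, -1)), Mul(6957, Pow(2121, -1))), Add(Mul(-2028, Pow(21515, -1)), Mul(23795, Pow(12281, -1)))) = Add(Add(Mul(2208, Rational(1, 12276)), Mul(6957, Rational(1, 2121))), Add(Mul(-2028, Rational(1, 21515)), Mul(23795, Rational(1, 12281)))) = Add(Add(Rational(184, 1023), Rational(2319, 707)), Add(Rational(-156, 1655), Rational(23795, 12281))) = Add(Rational(2502425, 723261), Rational(37464889, 20325055)) = Rational(77958818841404, 14700319604355)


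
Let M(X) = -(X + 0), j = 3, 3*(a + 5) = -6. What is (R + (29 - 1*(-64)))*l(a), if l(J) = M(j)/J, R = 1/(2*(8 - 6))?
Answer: 1119/28 ≈ 39.964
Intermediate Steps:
a = -7 (a = -5 + (⅓)*(-6) = -5 - 2 = -7)
M(X) = -X
R = ¼ (R = 1/(2*2) = 1/4 = ¼ ≈ 0.25000)
l(J) = -3/J (l(J) = (-1*3)/J = -3/J)
(R + (29 - 1*(-64)))*l(a) = (¼ + (29 - 1*(-64)))*(-3/(-7)) = (¼ + (29 + 64))*(-3*(-⅐)) = (¼ + 93)*(3/7) = (373/4)*(3/7) = 1119/28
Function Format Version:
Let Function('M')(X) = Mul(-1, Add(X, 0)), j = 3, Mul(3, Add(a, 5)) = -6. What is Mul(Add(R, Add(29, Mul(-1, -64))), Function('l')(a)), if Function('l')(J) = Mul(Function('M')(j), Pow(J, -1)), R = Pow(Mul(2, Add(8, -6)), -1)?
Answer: Rational(1119, 28) ≈ 39.964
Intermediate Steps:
a = -7 (a = Add(-5, Mul(Rational(1, 3), -6)) = Add(-5, -2) = -7)
Function('M')(X) = Mul(-1, X)
R = Rational(1, 4) (R = Pow(Mul(2, 2), -1) = Pow(4, -1) = Rational(1, 4) ≈ 0.25000)
Function('l')(J) = Mul(-3, Pow(J, -1)) (Function('l')(J) = Mul(Mul(-1, 3), Pow(J, -1)) = Mul(-3, Pow(J, -1)))
Mul(Add(R, Add(29, Mul(-1, -64))), Function('l')(a)) = Mul(Add(Rational(1, 4), Add(29, Mul(-1, -64))), Mul(-3, Pow(-7, -1))) = Mul(Add(Rational(1, 4), Add(29, 64)), Mul(-3, Rational(-1, 7))) = Mul(Add(Rational(1, 4), 93), Rational(3, 7)) = Mul(Rational(373, 4), Rational(3, 7)) = Rational(1119, 28)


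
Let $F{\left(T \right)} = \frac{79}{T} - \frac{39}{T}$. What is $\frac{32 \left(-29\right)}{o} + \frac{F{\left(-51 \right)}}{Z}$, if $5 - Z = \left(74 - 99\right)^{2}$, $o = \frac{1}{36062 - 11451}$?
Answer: $- \frac{36108471646}{1581} \approx -2.2839 \cdot 10^{7}$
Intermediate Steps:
$o = \frac{1}{24611} \approx 4.0632 \cdot 10^{-5}$
$Z = -620$ ($Z = 5 - \left(74 - 99\right)^{2} = 5 - \left(-25\right)^{2} = 5 - 625 = -620$)
$F{\left(T \right)} = \frac{40}{T}$
$\frac{32 \left(-29\right)}{o} + \frac{F{\left(-51 \right)}}{Z} = 32 \left(-29\right) \frac{1}{\frac{1}{24611}} + \frac{40 \frac{1}{-51}}{-620} = \left(-928\right) 24611 + 40 \left(- \frac{1}{51}\right) \left(- \frac{1}{620}\right) = -22839008 - - \frac{2}{1581} = -22839008 + \frac{2}{1581} = - \frac{36108471646}{1581}$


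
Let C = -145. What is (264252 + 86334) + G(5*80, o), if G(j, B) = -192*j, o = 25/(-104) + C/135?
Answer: 273786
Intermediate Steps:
o = -3691/2808 (o = 25/(-104) - 145/135 = 25*(-1/104) - 145*1/135 = -25/104 - 29/27 = -3691/2808 ≈ -1.3145)
(264252 + 86334) + G(5*80, o) = (264252 + 86334) - 960*80 = 350586 - 192*400 = 350586 - 76800 = 273786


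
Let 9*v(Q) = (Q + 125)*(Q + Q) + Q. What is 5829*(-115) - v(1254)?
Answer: -3164267/3 ≈ -1.0548e+6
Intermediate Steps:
v(Q) = Q/9 + 2*Q*(125 + Q)/9 (v(Q) = ((Q + 125)*(Q + Q) + Q)/9 = ((125 + Q)*(2*Q) + Q)/9 = (2*Q*(125 + Q) + Q)/9 = (Q + 2*Q*(125 + Q))/9 = Q/9 + 2*Q*(125 + Q)/9)
5829*(-115) - v(1254) = 5829*(-115) - 1254*(251 + 2*1254)/9 = -670335 - 1254*(251 + 2508)/9 = -670335 - 1254*2759/9 = -670335 - 1*1153262/3 = -670335 - 1153262/3 = -3164267/3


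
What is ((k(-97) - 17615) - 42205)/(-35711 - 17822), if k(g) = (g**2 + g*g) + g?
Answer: 41099/53533 ≈ 0.76773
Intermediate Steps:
k(g) = g + 2*g**2 (k(g) = (g**2 + g**2) + g = 2*g**2 + g = g + 2*g**2)
((k(-97) - 17615) - 42205)/(-35711 - 17822) = ((-97*(1 + 2*(-97)) - 17615) - 42205)/(-35711 - 17822) = ((-97*(1 - 194) - 17615) - 42205)/(-53533) = ((-97*(-193) - 17615) - 42205)*(-1/53533) = ((18721 - 17615) - 42205)*(-1/53533) = (1106 - 42205)*(-1/53533) = -41099*(-1/53533) = 41099/53533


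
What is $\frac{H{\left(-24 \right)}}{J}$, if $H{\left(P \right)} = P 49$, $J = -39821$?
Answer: $\frac{1176}{39821} \approx 0.029532$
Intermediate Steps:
$H{\left(P \right)} = 49 P$
$\frac{H{\left(-24 \right)}}{J} = \frac{49 \left(-24\right)}{-39821} = \left(-1176\right) \left(- \frac{1}{39821}\right) = \frac{1176}{39821}$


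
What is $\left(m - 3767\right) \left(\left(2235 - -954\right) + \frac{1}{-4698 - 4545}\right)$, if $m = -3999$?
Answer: $- \frac{228910041316}{9243} \approx -2.4766 \cdot 10^{7}$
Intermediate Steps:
$\left(m - 3767\right) \left(\left(2235 - -954\right) + \frac{1}{-4698 - 4545}\right) = \left(-3999 - 3767\right) \left(\left(2235 - -954\right) + \frac{1}{-4698 - 4545}\right) = - 7766 \left(\left(2235 + 954\right) + \frac{1}{-9243}\right) = - 7766 \left(3189 - \frac{1}{9243}\right) = \left(-7766\right) \frac{29475926}{9243} = - \frac{228910041316}{9243}$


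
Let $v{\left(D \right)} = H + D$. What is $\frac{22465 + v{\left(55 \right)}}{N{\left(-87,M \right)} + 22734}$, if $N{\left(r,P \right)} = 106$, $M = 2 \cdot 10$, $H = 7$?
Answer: $\frac{22527}{22840} \approx 0.9863$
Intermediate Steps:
$M = 20$
$v{\left(D \right)} = 7 + D$
$\frac{22465 + v{\left(55 \right)}}{N{\left(-87,M \right)} + 22734} = \frac{22465 + \left(7 + 55\right)}{106 + 22734} = \frac{22465 + 62}{22840} = 22527 \cdot \frac{1}{22840} = \frac{22527}{22840}$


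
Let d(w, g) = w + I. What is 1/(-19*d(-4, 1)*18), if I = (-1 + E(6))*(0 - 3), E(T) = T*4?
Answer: 1/24966 ≈ 4.0054e-5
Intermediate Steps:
E(T) = 4*T
I = -69 (I = (-1 + 4*6)*(0 - 3) = (-1 + 24)*(-3) = 23*(-3) = -69)
d(w, g) = -69 + w (d(w, g) = w - 69 = -69 + w)
1/(-19*d(-4, 1)*18) = 1/(-19*(-69 - 4)*18) = 1/(-19*(-73)*18) = 1/(1387*18) = 1/24966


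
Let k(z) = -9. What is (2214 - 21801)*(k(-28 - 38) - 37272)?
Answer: 730222947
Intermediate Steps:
(2214 - 21801)*(k(-28 - 38) - 37272) = (2214 - 21801)*(-9 - 37272) = -19587*(-37281) = 730222947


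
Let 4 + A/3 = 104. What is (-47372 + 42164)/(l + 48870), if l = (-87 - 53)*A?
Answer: -868/1145 ≈ -0.75808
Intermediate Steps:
A = 300 (A = -12 + 3*104 = -12 + 312 = 300)
l = -42000 (l = (-87 - 53)*300 = -140*300 = -42000)
(-47372 + 42164)/(l + 48870) = (-47372 + 42164)/(-42000 + 48870) = -5208/6870 = -5208*1/6870 = -868/1145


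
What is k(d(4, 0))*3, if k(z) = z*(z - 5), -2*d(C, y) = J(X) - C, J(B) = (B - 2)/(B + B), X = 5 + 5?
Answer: -432/25 ≈ -17.280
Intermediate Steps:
X = 10
J(B) = (-2 + B)/(2*B) (J(B) = (-2 + B)/((2*B)) = (-2 + B)*(1/(2*B)) = (-2 + B)/(2*B))
d(C, y) = -⅕ + C/2 (d(C, y) = -((½)*(-2 + 10)/10 - C)/2 = -((½)*(⅒)*8 - C)/2 = -(⅖ - C)/2 = -⅕ + C/2)
k(z) = z*(-5 + z)
k(d(4, 0))*3 = ((-⅕ + (½)*4)*(-5 + (-⅕ + (½)*4)))*3 = ((-⅕ + 2)*(-5 + (-⅕ + 2)))*3 = (9*(-5 + 9/5)/5)*3 = ((9/5)*(-16/5))*3 = -144/25*3 = -432/25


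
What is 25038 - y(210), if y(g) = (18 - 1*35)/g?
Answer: 5257997/210 ≈ 25038.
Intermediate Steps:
y(g) = -17/g (y(g) = (18 - 35)/g = -17/g)
25038 - y(210) = 25038 - (-17)/210 = 25038 - 1*(-17/210) = 25038 + 17/210 = 5257997/210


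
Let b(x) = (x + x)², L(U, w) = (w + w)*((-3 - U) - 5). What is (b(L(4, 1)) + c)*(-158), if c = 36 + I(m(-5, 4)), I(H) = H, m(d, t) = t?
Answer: -370352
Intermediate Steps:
L(U, w) = 2*w*(-8 - U) (L(U, w) = (2*w)*(-8 - U) = 2*w*(-8 - U))
c = 40 (c = 36 + 4 = 40)
b(x) = 4*x² (b(x) = (2*x)² = 4*x²)
(b(L(4, 1)) + c)*(-158) = (4*(-2*1*(8 + 4))² + 40)*(-158) = (4*(-2*1*12)² + 40)*(-158) = (4*(-24)² + 40)*(-158) = (4*576 + 40)*(-158) = (2304 + 40)*(-158) = 2344*(-158) = -370352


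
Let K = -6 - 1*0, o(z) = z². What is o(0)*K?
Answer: 0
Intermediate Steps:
K = -6 (K = -6 + 0 = -6)
o(0)*K = 0²*(-6) = 0*(-6) = 0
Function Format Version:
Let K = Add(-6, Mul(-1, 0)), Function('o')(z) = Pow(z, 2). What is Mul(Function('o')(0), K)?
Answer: 0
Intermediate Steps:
K = -6 (K = Add(-6, 0) = -6)
Mul(Function('o')(0), K) = Mul(Pow(0, 2), -6) = Mul(0, -6) = 0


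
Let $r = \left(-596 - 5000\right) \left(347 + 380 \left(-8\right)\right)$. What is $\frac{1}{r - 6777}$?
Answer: $\frac{1}{15063251} \approx 6.6387 \cdot 10^{-8}$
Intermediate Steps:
$r = 15070028$ ($r = - 5596 \left(347 - 3040\right) = \left(-5596\right) \left(-2693\right) = 15070028$)
$\frac{1}{r - 6777} = \frac{1}{15070028 - 6777} = \frac{1}{15063251}$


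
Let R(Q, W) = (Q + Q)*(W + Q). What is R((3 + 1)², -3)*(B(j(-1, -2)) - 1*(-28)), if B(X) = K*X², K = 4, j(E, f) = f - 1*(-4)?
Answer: 18304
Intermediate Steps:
j(E, f) = 4 + f (j(E, f) = f + 4 = 4 + f)
R(Q, W) = 2*Q*(Q + W) (R(Q, W) = (2*Q)*(Q + W) = 2*Q*(Q + W))
B(X) = 4*X²
R((3 + 1)², -3)*(B(j(-1, -2)) - 1*(-28)) = (2*(3 + 1)²*((3 + 1)² - 3))*(4*(4 - 2)² - 1*(-28)) = (2*4²*(4² - 3))*(4*2² + 28) = (2*16*(16 - 3))*(4*4 + 28) = (2*16*13)*(16 + 28) = 416*44 = 18304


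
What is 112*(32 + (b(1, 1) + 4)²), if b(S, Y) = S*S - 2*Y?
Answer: 4592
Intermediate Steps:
b(S, Y) = S² - 2*Y
112*(32 + (b(1, 1) + 4)²) = 112*(32 + ((1² - 2*1) + 4)²) = 112*(32 + ((1 - 2) + 4)²) = 112*(32 + (-1 + 4)²) = 112*(32 + 3²) = 112*(32 + 9) = 112*41 = 4592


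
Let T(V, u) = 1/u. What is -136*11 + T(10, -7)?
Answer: -10473/7 ≈ -1496.1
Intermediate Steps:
-136*11 + T(10, -7) = -136*11 + 1/(-7) = -1496 - ⅐ = -10473/7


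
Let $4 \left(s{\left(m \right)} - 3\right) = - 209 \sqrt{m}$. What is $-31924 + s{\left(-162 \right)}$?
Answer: $-31921 - \frac{1881 i \sqrt{2}}{4} \approx -31921.0 - 665.03 i$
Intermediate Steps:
$s{\left(m \right)} = 3 - \frac{209 \sqrt{m}}{4}$ ($s{\left(m \right)} = 3 + \frac{\left(-209\right) \sqrt{m}}{4} = 3 - \frac{209 \sqrt{m}}{4}$)
$-31924 + s{\left(-162 \right)} = -31924 + \left(3 - \frac{209 \sqrt{-162}}{4}\right) = -31924 + \left(3 - \frac{209 \cdot 9 i \sqrt{2}}{4}\right) = -31924 + \left(3 - \frac{1881 i \sqrt{2}}{4}\right) = -31921 - \frac{1881 i \sqrt{2}}{4}$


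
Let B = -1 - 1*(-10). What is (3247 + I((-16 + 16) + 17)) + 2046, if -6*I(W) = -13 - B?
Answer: 15890/3 ≈ 5296.7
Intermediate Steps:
B = 9 (B = -1 + 10 = 9)
I(W) = 11/3 (I(W) = -(-13 - 1*9)/6 = -(-13 - 9)/6 = -1/6*(-22) = 11/3)
(3247 + I((-16 + 16) + 17)) + 2046 = (3247 + 11/3) + 2046 = 9752/3 + 2046 = 15890/3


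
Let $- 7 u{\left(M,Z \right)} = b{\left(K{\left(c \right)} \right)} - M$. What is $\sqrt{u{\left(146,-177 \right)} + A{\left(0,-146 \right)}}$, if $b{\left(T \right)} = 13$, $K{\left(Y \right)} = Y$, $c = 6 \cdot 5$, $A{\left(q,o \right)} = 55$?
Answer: $\sqrt{74} \approx 8.6023$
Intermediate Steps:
$c = 30$
$u{\left(M,Z \right)} = - \frac{13}{7} + \frac{M}{7}$ ($u{\left(M,Z \right)} = - \frac{13 - M}{7} = - \frac{13}{7} + \frac{M}{7}$)
$\sqrt{u{\left(146,-177 \right)} + A{\left(0,-146 \right)}} = \sqrt{\left(- \frac{13}{7} + \frac{1}{7} \cdot 146\right) + 55} = \sqrt{\left(- \frac{13}{7} + \frac{146}{7}\right) + 55} = \sqrt{19 + 55} = \sqrt{74}$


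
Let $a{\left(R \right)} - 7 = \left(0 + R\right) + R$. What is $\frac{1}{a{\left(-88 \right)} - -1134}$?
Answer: $\frac{1}{965} \approx 0.0010363$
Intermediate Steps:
$a{\left(R \right)} = 7 + 2 R$ ($a{\left(R \right)} = 7 + \left(\left(0 + R\right) + R\right) = 7 + \left(R + R\right) = 7 + 2 R$)
$\frac{1}{a{\left(-88 \right)} - -1134} = \frac{1}{\left(7 + 2 \left(-88\right)\right) - -1134} = \frac{1}{\left(7 - 176\right) + \left(-3257 + 4391\right)} = \frac{1}{-169 + 1134} = \frac{1}{965}$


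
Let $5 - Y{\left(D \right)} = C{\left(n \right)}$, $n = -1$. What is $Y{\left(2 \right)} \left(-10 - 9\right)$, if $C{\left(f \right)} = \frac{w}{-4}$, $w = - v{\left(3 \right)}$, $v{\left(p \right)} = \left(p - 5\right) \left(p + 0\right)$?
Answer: $- \frac{247}{2} \approx -123.5$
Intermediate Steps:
$v{\left(p \right)} = p \left(-5 + p\right)$ ($v{\left(p \right)} = \left(-5 + p\right) p = p \left(-5 + p\right)$)
$w = 6$ ($w = - 3 \left(-5 + 3\right) = - 3 \left(-2\right) = \left(-1\right) \left(-6\right) = 6$)
$C{\left(f \right)} = - \frac{3}{2}$ ($C{\left(f \right)} = \frac{6}{-4} = 6 \left(- \frac{1}{4}\right) = - \frac{3}{2}$)
$Y{\left(D \right)} = \frac{13}{2}$ ($Y{\left(D \right)} = 5 - - \frac{3}{2} = 5 + \frac{3}{2} = \frac{13}{2}$)
$Y{\left(2 \right)} \left(-10 - 9\right) = \frac{13 \left(-10 - 9\right)}{2} = \frac{13}{2} \left(-19\right) = - \frac{247}{2}$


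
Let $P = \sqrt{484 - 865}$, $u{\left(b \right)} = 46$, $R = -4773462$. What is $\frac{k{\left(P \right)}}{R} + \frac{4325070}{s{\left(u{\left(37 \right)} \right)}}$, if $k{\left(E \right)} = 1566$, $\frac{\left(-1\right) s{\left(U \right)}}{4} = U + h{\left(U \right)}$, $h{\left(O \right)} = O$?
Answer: $- \frac{1720463155719}{146386168} \approx -11753.0$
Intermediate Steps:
$s{\left(U \right)} = - 8 U$ ($s{\left(U \right)} = - 4 \left(U + U\right) = - 4 \cdot 2 U = - 8 U$)
$P = i \sqrt{381}$ ($P = \sqrt{-381} = i \sqrt{381} \approx 19.519 i$)
$\frac{k{\left(P \right)}}{R} + \frac{4325070}{s{\left(u{\left(37 \right)} \right)}} = \frac{1566}{-4773462} + \frac{4325070}{\left(-8\right) 46} = 1566 \left(- \frac{1}{4773462}\right) + \frac{4325070}{-368} = - \frac{261}{795577} + 4325070 \left(- \frac{1}{368}\right) = - \frac{261}{795577} - \frac{2162535}{184} = - \frac{1720463155719}{146386168}$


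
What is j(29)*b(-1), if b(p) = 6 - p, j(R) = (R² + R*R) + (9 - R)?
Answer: 11634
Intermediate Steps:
j(R) = 9 - R + 2*R² (j(R) = (R² + R²) + (9 - R) = 2*R² + (9 - R) = 9 - R + 2*R²)
j(29)*b(-1) = (9 - 1*29 + 2*29²)*(6 - 1*(-1)) = (9 - 29 + 2*841)*(6 + 1) = (9 - 29 + 1682)*7 = 1662*7 = 11634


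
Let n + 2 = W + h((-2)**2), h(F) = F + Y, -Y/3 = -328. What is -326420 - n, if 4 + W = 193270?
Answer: -520672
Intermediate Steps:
Y = 984 (Y = -3*(-328) = 984)
h(F) = 984 + F (h(F) = F + 984 = 984 + F)
W = 193266 (W = -4 + 193270 = 193266)
n = 194252 (n = -2 + (193266 + (984 + (-2)**2)) = -2 + (193266 + (984 + 4)) = -2 + (193266 + 988) = -2 + 194254 = 194252)
-326420 - n = -326420 - 1*194252 = -326420 - 194252 = -520672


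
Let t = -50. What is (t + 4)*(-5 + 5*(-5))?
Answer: 1380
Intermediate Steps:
(t + 4)*(-5 + 5*(-5)) = (-50 + 4)*(-5 + 5*(-5)) = -46*(-5 - 25) = -46*(-30) = 1380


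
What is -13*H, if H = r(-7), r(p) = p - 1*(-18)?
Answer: -143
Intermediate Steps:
r(p) = 18 + p (r(p) = p + 18 = 18 + p)
H = 11 (H = 18 - 7 = 11)
-13*H = -13*11 = -143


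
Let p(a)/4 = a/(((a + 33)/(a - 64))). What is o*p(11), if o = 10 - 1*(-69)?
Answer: -4187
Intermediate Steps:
p(a) = 4*a*(-64 + a)/(33 + a) (p(a) = 4*(a/(((a + 33)/(a - 64)))) = 4*(a/(((33 + a)/(-64 + a)))) = 4*(a*((-64 + a)/(33 + a))) = 4*(a*(-64 + a)/(33 + a)) = 4*a*(-64 + a)/(33 + a))
o = 79 (o = 10 + 69 = 79)
o*p(11) = 79*(4*11*(-64 + 11)/(33 + 11)) = 79*(4*11*(-53)/44) = 79*(4*11*(1/44)*(-53)) = 79*(-53) = -4187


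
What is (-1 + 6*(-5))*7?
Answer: -217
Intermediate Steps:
(-1 + 6*(-5))*7 = (-1 - 30)*7 = -31*7 = -217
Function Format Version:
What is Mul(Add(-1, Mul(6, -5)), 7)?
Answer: -217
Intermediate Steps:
Mul(Add(-1, Mul(6, -5)), 7) = Mul(Add(-1, -30), 7) = Mul(-31, 7) = -217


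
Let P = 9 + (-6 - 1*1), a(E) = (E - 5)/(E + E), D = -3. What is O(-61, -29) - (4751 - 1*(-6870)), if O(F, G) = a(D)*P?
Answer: -34855/3 ≈ -11618.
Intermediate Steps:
a(E) = (-5 + E)/(2*E) (a(E) = (-5 + E)/((2*E)) = (-5 + E)*(1/(2*E)) = (-5 + E)/(2*E))
P = 2 (P = 9 + (-6 - 1) = 9 - 7 = 2)
O(F, G) = 8/3 (O(F, G) = ((1/2)*(-5 - 3)/(-3))*2 = ((1/2)*(-1/3)*(-8))*2 = (4/3)*2 = 8/3)
O(-61, -29) - (4751 - 1*(-6870)) = 8/3 - (4751 - 1*(-6870)) = 8/3 - (4751 + 6870) = 8/3 - 1*11621 = 8/3 - 11621 = -34855/3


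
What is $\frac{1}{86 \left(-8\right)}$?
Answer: $- \frac{1}{688} \approx -0.0014535$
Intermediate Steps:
$\frac{1}{86 \left(-8\right)} = \frac{1}{-688} = - \frac{1}{688}$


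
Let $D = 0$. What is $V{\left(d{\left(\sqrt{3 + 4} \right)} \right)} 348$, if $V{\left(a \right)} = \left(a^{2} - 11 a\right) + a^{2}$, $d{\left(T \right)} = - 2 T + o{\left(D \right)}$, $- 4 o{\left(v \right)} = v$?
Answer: $19488 + 7656 \sqrt{7} \approx 39744.0$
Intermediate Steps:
$o{\left(v \right)} = - \frac{v}{4}$
$d{\left(T \right)} = - 2 T$ ($d{\left(T \right)} = - 2 T - 0 = - 2 T + 0 = - 2 T$)
$V{\left(a \right)} = - 11 a + 2 a^{2}$
$V{\left(d{\left(\sqrt{3 + 4} \right)} \right)} 348 = - 2 \sqrt{3 + 4} \left(-11 + 2 \left(- 2 \sqrt{3 + 4}\right)\right) 348 = - 2 \sqrt{7} \left(-11 + 2 \left(- 2 \sqrt{7}\right)\right) 348 = - 2 \sqrt{7} \left(-11 - 4 \sqrt{7}\right) 348 = - 696 \sqrt{7} \left(-11 - 4 \sqrt{7}\right)$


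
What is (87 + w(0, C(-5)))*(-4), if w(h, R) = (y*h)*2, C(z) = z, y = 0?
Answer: -348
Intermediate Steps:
w(h, R) = 0 (w(h, R) = (0*h)*2 = 0*2 = 0)
(87 + w(0, C(-5)))*(-4) = (87 + 0)*(-4) = 87*(-4) = -348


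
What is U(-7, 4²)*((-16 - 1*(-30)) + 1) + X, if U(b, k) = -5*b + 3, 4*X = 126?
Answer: 1203/2 ≈ 601.50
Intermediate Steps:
X = 63/2 (X = (¼)*126 = 63/2 ≈ 31.500)
U(b, k) = 3 - 5*b
U(-7, 4²)*((-16 - 1*(-30)) + 1) + X = (3 - 5*(-7))*((-16 - 1*(-30)) + 1) + 63/2 = (3 + 35)*((-16 + 30) + 1) + 63/2 = 38*(14 + 1) + 63/2 = 38*15 + 63/2 = 570 + 63/2 = 1203/2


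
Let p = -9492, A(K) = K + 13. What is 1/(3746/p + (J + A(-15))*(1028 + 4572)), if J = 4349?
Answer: 4746/115532825327 ≈ 4.1079e-8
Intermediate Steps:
A(K) = 13 + K
1/(3746/p + (J + A(-15))*(1028 + 4572)) = 1/(3746/(-9492) + (4349 + (13 - 15))*(1028 + 4572)) = 1/(3746*(-1/9492) + (4349 - 2)*5600) = 1/(-1873/4746 + 4347*5600) = 1/(-1873/4746 + 24343200) = 1/(115532825327/4746) = 4746/115532825327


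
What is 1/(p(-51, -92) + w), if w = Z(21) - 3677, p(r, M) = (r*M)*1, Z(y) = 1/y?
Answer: 21/21316 ≈ 0.00098518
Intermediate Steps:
p(r, M) = M*r (p(r, M) = (M*r)*1 = M*r)
w = -77216/21 (w = 1/21 - 3677 = -77216/21 ≈ -3677.0)
1/(p(-51, -92) + w) = 1/(-92*(-51) - 77216/21) = 1/(4692 - 77216/21) = 1/(21316/21) = 21/21316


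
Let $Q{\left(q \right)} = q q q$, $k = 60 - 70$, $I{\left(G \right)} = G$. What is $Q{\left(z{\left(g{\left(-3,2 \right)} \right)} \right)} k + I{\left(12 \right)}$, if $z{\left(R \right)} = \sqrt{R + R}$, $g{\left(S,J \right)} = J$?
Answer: $-68$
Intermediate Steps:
$k = -10$ ($k = 60 - 70 = -10$)
$z{\left(R \right)} = \sqrt{2} \sqrt{R}$ ($z{\left(R \right)} = \sqrt{2 R} = \sqrt{2} \sqrt{R}$)
$Q{\left(q \right)} = q^{3}$ ($Q{\left(q \right)} = q^{2} q = q^{3}$)
$Q{\left(z{\left(g{\left(-3,2 \right)} \right)} \right)} k + I{\left(12 \right)} = \left(\sqrt{2} \sqrt{2}\right)^{3} \left(-10\right) + 12 = 2^{3} \left(-10\right) + 12 = 8 \left(-10\right) + 12 = -80 + 12 = -68$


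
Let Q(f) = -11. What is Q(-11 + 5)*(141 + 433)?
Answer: -6314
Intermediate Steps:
Q(-11 + 5)*(141 + 433) = -11*(141 + 433) = -11*574 = -6314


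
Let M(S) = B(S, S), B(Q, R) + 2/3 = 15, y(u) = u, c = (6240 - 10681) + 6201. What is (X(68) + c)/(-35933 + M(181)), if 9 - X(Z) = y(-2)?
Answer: -483/9796 ≈ -0.049306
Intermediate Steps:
c = 1760 (c = -4441 + 6201 = 1760)
X(Z) = 11 (X(Z) = 9 - 1*(-2) = 9 + 2 = 11)
B(Q, R) = 43/3 (B(Q, R) = -2/3 + 15 = 43/3)
M(S) = 43/3
(X(68) + c)/(-35933 + M(181)) = (11 + 1760)/(-35933 + 43/3) = 1771/(-107756/3) = 1771*(-3/107756) = -483/9796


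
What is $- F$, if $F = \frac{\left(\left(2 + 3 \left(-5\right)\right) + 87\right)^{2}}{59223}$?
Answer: $- \frac{5476}{59223} \approx -0.092464$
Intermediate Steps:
$F = \frac{5476}{59223}$ ($F = \left(\left(2 - 15\right) + 87\right)^{2} \cdot \frac{1}{59223} = \left(-13 + 87\right)^{2} \cdot \frac{1}{59223} = 74^{2} \cdot \frac{1}{59223} = 5476 \cdot \frac{1}{59223} = \frac{5476}{59223} \approx 0.092464$)
$- F = \left(-1\right) \frac{5476}{59223} = - \frac{5476}{59223}$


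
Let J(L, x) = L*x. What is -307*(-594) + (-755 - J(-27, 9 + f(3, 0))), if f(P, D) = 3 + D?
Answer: 181927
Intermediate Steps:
-307*(-594) + (-755 - J(-27, 9 + f(3, 0))) = -307*(-594) + (-755 - (-27)*(9 + (3 + 0))) = 182358 + (-755 - (-27)*(9 + 3)) = 182358 + (-755 - (-27)*12) = 182358 + (-755 - 1*(-324)) = 182358 + (-755 + 324) = 182358 - 431 = 181927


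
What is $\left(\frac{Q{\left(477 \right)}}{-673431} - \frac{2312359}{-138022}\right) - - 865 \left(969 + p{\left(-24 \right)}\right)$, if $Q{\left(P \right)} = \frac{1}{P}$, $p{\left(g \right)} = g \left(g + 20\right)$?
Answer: $\frac{40844483914419100361}{44336335990914} \approx 9.2124 \cdot 10^{5}$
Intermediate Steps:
$p{\left(g \right)} = g \left(20 + g\right)$
$\left(\frac{Q{\left(477 \right)}}{-673431} - \frac{2312359}{-138022}\right) - - 865 \left(969 + p{\left(-24 \right)}\right) = \left(\frac{1}{477 \left(-673431\right)} - \frac{2312359}{-138022}\right) - - 865 \left(969 - 24 \left(20 - 24\right)\right) = \left(\frac{1}{477} \left(- \frac{1}{673431}\right) - - \frac{2312359}{138022}\right) - - 865 \left(969 - -96\right) = \left(- \frac{1}{321226587} + \frac{2312359}{138022}\right) - - 865 \left(969 + 96\right) = \frac{742791189350711}{44336335990914} - \left(-865\right) 1065 = \frac{742791189350711}{44336335990914} - -921225 = \frac{742791189350711}{44336335990914} + 921225 = \frac{40844483914419100361}{44336335990914}$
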